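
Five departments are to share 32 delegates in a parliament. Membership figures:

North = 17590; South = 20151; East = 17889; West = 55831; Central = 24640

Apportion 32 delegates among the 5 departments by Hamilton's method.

Total 136101; standard divisor 136101/32 ≈ 4253.156.
Standard quotas: North 4.1358, South 4.7379, East 4.2061, West 13.1270, Central 5.7933.
Lower quotas: North 4, South 4, East 4, West 13, Central 5 (sum 30, leaving 2 seats).
Remainders in descending order: Central 0.7933, South 0.7379, East 0.2061, North 0.1358, West 0.1270.
Largest remainders: Central, South receive the extra seats.

North 4; South 5; East 4; West 13; Central 6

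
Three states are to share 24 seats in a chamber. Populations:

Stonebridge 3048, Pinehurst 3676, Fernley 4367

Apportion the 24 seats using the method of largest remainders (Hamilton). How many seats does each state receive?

Total 11091; standard divisor 11091/24 ≈ 462.125.
Standard quotas: Stonebridge 6.596, Pinehurst 7.955, Fernley 9.450.
Lower quotas: Stonebridge 6, Pinehurst 7, Fernley 9 (sum 22, leaving 2 seats).
Remainders in descending order: Pinehurst 0.955, Stonebridge 0.596, Fernley 0.450.
Largest remainders: Pinehurst, Stonebridge receive the extra seats.

Stonebridge 7, Pinehurst 8, Fernley 9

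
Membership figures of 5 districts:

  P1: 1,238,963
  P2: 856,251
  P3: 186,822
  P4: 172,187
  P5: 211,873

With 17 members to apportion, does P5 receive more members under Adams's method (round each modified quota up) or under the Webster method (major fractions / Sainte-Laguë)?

Adams

Adams: P1 7, P2 5, P3 2, P4 1, P5 2.
Webster: P1 8, P2 6, P3 1, P4 1, P5 1.
P5 gets 2 under Adams and 1 under Webster.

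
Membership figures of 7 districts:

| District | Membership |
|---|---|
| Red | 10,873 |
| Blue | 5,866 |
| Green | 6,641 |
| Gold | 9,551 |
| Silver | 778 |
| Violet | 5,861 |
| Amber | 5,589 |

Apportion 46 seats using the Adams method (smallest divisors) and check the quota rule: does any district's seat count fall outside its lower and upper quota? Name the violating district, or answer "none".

Standard quotas: Red 11.075, Blue 5.975, Green 6.765, Gold 9.729, Silver 0.792, Violet 5.970, Amber 5.693.
Adams allocation: Red 11, Blue 6, Green 7, Gold 9, Silver 1, Violet 6, Amber 6.
Every allocation lies between the lower and upper quota.

none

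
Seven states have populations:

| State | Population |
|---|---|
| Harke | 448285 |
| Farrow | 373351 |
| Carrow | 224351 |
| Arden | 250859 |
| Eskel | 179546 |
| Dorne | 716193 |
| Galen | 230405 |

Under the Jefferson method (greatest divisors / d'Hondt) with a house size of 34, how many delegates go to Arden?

3

Standard divisor 2422990/34 ≈ 71264.412; standard quotas: Harke 6.290, Farrow 5.239, Carrow 3.148, Arden 3.520, Eskel 2.519, Dorne 10.050, Galen 3.233.
Rounding down gives 6, 5, 3, 3, 2, 10, 3 = 32 seats, so the divisor must be adjusted.
With modified divisor 63400: modified quotas Harke 7.071, Farrow 5.889, Carrow 3.539, Arden 3.957, Eskel 2.832, Dorne 11.296, Galen 3.634.
Rounding down: Harke 7, Farrow 5, Carrow 3, Arden 3, Eskel 2, Dorne 11, Galen 3 (total 34).
Arden receives 3.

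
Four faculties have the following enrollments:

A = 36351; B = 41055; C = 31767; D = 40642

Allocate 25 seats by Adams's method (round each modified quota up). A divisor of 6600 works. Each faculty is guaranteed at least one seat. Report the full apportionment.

With modified divisor 6600: modified quotas A 5.508, B 6.220, C 4.813, D 6.158.
Rounding up: A 6, B 7, C 5, D 7 (total 25).

A=6, B=7, C=5, D=7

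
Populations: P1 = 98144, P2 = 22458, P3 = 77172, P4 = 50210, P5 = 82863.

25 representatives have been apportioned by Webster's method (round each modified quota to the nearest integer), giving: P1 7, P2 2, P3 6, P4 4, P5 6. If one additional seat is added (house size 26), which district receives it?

P1

Priority for the next seat is population ÷ (current seats + 0.5).
Priorities: P1 13085.867, P2 8983.200, P3 11872.615, P4 11157.778, P5 12748.154.
Highest priority: P1.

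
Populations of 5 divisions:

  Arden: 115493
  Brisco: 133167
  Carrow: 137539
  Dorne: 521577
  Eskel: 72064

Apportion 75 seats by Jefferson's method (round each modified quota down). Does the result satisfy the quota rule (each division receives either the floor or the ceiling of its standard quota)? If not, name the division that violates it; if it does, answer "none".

Dorne

Standard quotas: Arden 8.840, Brisco 10.193, Carrow 10.528, Dorne 39.923, Eskel 5.516.
Jefferson allocation: Arden 9, Brisco 10, Carrow 10, Dorne 41, Eskel 5.
Dorne has quota 39.923 (lower 39, upper 40) but receives 41 — outside the quota interval.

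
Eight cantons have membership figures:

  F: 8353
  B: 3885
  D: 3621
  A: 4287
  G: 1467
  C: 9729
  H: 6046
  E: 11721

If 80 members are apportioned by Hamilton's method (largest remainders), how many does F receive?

The standard divisor is 49109/80 ≈ 613.862.
Standard quotas: F 13.6073, B 6.3288, D 5.8987, A 6.9836, G 2.3898, C 15.8488, H 9.8491, E 19.0939.
Lower quotas: F 13, B 6, D 5, A 6, G 2, C 15, H 9, E 19 (sum 75, leaving 5 seats).
Remainders in descending order: A 0.9836, D 0.8987, H 0.8491, C 0.8488, F 0.6073, G 0.3898, B 0.3288, E 0.0939.
Largest remainders: A, D, H, C, F receive the extra seats.
F receives 14.

14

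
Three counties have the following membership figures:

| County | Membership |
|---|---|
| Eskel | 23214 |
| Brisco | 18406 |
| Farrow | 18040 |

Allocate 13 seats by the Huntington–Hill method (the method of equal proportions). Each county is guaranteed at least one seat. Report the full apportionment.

Eskel: 5; Brisco: 4; Farrow: 4

With divisor 4715: modified quotas Eskel 4.923, Brisco 3.904, Farrow 3.826.
Geometric-mean thresholds: Eskel √(4·5)=4.472, Brisco √(3·4)=3.464, Farrow √(3·4)=3.464.
Each quota rounded against its threshold gives Eskel 5, Brisco 4, Farrow 4 (total 13).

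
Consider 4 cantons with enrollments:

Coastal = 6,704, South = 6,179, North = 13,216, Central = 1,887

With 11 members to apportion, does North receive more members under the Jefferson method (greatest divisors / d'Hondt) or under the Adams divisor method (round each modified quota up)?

Jefferson

Jefferson: Coastal 3, South 2, North 6, Central 0.
Adams: Coastal 3, South 2, North 5, Central 1.
North gets 6 under Jefferson and 5 under Adams.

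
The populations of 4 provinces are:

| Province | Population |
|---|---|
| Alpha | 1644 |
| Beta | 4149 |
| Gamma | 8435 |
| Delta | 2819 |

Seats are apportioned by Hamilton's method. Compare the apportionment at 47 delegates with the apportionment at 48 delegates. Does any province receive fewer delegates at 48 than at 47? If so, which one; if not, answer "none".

Alpha

At 47 seats: Alpha 5, Beta 11, Gamma 23, Delta 8.
At 48 seats: Alpha 4, Beta 12, Gamma 24, Delta 8.
Alpha drops from 5 to 4.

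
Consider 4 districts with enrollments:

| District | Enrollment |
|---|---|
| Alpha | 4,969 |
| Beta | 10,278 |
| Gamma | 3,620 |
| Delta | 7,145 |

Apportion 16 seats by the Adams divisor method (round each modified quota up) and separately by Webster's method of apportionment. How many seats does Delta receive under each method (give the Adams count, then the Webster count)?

Adams: Alpha 3, Beta 6, Gamma 3, Delta 4.
Webster: Alpha 3, Beta 6, Gamma 2, Delta 5.
Delta gets 4 under Adams and 5 under Webster.

4 and 5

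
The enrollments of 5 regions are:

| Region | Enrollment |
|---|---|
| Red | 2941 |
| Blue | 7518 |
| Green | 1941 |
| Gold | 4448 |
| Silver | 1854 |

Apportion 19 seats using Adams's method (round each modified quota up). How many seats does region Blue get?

Standard divisor 18702/19 ≈ 984.316; standard quotas: Red 2.988, Blue 7.638, Green 1.972, Gold 4.519, Silver 1.884.
Rounding up gives 3, 8, 2, 5, 2 = 20 seats, so the divisor must be adjusted.
With modified divisor 1100: modified quotas Red 2.674, Blue 6.835, Green 1.765, Gold 4.044, Silver 1.685.
Rounding up: Red 3, Blue 7, Green 2, Gold 5, Silver 2 (total 19).
Blue receives 7.

7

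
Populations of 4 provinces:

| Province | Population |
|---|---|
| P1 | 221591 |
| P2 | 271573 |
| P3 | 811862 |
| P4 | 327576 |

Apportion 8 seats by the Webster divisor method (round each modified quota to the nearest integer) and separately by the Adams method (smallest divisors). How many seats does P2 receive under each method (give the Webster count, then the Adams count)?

Webster: P1 1, P2 1, P3 4, P4 2.
Adams: P1 1, P2 2, P3 3, P4 2.
P2 gets 1 under Webster and 2 under Adams.

1 and 2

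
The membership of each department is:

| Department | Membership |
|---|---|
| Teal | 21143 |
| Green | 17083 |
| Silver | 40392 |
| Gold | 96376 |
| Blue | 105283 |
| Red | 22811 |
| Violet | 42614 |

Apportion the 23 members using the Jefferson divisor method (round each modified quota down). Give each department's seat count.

Teal 1; Green 1; Silver 3; Gold 7; Blue 7; Red 1; Violet 3

Standard divisor 345702/23 ≈ 15030.522; standard quotas: Teal 1.407, Green 1.137, Silver 2.687, Gold 6.412, Blue 7.005, Red 1.518, Violet 2.835.
Rounding down gives 1, 1, 2, 6, 7, 1, 2 = 20 seats, so the divisor must be adjusted.
With modified divisor 13300: modified quotas Teal 1.590, Green 1.284, Silver 3.037, Gold 7.246, Blue 7.916, Red 1.715, Violet 3.204.
Rounding down: Teal 1, Green 1, Silver 3, Gold 7, Blue 7, Red 1, Violet 3 (total 23).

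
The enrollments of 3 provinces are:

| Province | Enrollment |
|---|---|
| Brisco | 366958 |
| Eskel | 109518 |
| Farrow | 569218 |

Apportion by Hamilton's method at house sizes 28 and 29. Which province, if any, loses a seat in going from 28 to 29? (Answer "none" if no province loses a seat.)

none

At 28 seats: Brisco 10, Eskel 3, Farrow 15.
At 29 seats: Brisco 10, Eskel 3, Farrow 16.
No province's allocation decreased.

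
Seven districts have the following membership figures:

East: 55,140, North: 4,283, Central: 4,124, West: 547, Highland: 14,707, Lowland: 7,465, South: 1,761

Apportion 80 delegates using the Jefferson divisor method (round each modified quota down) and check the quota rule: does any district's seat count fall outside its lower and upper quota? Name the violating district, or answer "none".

East

Standard quotas: East 50.112, North 3.892, Central 3.748, West 0.497, Highland 13.366, Lowland 6.784, South 1.600.
Jefferson allocation: East 52, North 4, Central 3, West 0, Highland 13, Lowland 7, South 1.
East has quota 50.112 (lower 50, upper 51) but receives 52 — outside the quota interval.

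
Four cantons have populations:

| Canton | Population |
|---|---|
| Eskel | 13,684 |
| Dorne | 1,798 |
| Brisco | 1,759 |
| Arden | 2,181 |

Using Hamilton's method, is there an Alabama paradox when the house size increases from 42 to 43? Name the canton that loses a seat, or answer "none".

none

At 42 seats: Eskel 29, Dorne 4, Brisco 4, Arden 5.
At 43 seats: Eskel 30, Dorne 4, Brisco 4, Arden 5.
No canton's allocation decreased.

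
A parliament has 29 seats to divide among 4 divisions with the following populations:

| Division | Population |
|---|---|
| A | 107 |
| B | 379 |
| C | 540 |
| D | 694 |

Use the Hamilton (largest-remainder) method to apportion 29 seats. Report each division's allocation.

Total 1720; standard divisor 1720/29 ≈ 59.31.
Standard quotas: A 1.804, B 6.390, C 9.105, D 11.701.
Lower quotas: A 1, B 6, C 9, D 11 (sum 27, leaving 2 seats).
Remainders in descending order: A 0.804, D 0.701, B 0.390, C 0.105.
Largest remainders: A, D receive the extra seats.

A 2, B 6, C 9, D 12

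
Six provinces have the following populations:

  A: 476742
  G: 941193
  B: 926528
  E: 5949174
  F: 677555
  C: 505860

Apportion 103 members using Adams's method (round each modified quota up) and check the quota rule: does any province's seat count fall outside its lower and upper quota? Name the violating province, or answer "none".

E

Standard quotas: A 5.181, G 10.229, B 10.070, E 64.658, F 7.364, C 5.498.
Adams allocation: A 6, G 10, B 10, E 63, F 8, C 6.
E has quota 64.658 (lower 64, upper 65) but receives 63 — outside the quota interval.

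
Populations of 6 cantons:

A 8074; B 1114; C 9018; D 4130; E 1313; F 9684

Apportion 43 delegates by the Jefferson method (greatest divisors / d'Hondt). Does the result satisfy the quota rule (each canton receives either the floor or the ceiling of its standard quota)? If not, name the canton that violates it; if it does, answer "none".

none

Standard quotas: A 10.416, B 1.437, C 11.633, D 5.328, E 1.694, F 12.492.
Jefferson allocation: A 11, B 1, C 12, D 5, E 1, F 13.
Every allocation lies between the lower and upper quota.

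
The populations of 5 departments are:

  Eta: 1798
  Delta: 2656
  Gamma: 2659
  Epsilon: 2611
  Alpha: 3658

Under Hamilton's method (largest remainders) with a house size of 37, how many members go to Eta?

5

The standard divisor is 13382/37 ≈ 361.676.
Standard quotas: Eta 4.971, Delta 7.344, Gamma 7.352, Epsilon 7.219, Alpha 10.114.
Lower quotas: Eta 4, Delta 7, Gamma 7, Epsilon 7, Alpha 10 (sum 35, leaving 2 seats).
Remainders in descending order: Eta 0.971, Gamma 0.352, Delta 0.344, Epsilon 0.219, Alpha 0.114.
The surplus seats go to Eta, Gamma.
Eta receives 5.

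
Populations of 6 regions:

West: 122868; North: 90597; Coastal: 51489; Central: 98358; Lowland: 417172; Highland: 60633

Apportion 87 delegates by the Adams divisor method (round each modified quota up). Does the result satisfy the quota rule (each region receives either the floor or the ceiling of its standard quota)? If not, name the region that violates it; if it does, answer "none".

Lowland

Standard quotas: West 12.709, North 9.371, Coastal 5.326, Central 10.174, Lowland 43.150, Highland 6.272.
Adams allocation: West 13, North 9, Coastal 6, Central 10, Lowland 42, Highland 7.
Lowland has quota 43.150 (lower 43, upper 44) but receives 42 — outside the quota interval.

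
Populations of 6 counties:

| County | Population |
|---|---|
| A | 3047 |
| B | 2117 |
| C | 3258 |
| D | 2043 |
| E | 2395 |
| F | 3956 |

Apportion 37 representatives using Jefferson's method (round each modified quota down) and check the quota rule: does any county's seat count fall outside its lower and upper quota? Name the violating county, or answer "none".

Standard quotas: A 6.704, B 4.658, C 7.169, D 4.495, E 5.270, F 8.704.
Jefferson allocation: A 7, B 5, C 7, D 4, E 5, F 9.
Every allocation lies between the lower and upper quota.

none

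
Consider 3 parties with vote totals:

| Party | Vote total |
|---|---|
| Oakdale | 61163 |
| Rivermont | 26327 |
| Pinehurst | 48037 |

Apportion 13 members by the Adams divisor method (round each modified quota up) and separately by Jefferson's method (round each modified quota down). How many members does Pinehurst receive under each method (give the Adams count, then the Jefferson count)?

Adams: Oakdale 6, Rivermont 3, Pinehurst 4.
Jefferson: Oakdale 6, Rivermont 2, Pinehurst 5.
Pinehurst gets 4 under Adams and 5 under Jefferson.

4 and 5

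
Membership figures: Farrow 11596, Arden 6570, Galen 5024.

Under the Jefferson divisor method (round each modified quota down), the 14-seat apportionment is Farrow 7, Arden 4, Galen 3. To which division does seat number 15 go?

Priority for the next seat is population ÷ (current seats + 1).
Priorities: Farrow 1449.500, Arden 1314.000, Galen 1256.000.
Highest priority: Farrow.

Farrow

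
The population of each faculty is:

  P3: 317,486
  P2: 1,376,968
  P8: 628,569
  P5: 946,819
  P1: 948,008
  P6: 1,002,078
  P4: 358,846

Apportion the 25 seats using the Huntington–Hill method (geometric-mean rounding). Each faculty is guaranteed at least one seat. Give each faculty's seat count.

P3=2, P2=6, P8=3, P5=4, P1=4, P6=4, P4=2

With divisor 224284: modified quotas P3 1.416, P2 6.139, P8 2.803, P5 4.222, P1 4.227, P6 4.468, P4 1.600.
Geometric-mean thresholds: P3 √(1·2)=1.414, P2 √(6·7)=6.481, P8 √(2·3)=2.449, P5 √(4·5)=4.472, P1 √(4·5)=4.472, P6 √(4·5)=4.472, P4 √(1·2)=1.414.
Each quota rounded against its threshold gives P3 2, P2 6, P8 3, P5 4, P1 4, P6 4, P4 2 (total 25).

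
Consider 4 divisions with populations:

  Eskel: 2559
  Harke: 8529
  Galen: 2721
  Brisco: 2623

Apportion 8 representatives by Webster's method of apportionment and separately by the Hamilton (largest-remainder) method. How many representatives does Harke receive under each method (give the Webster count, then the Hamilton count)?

Webster: Eskel 1, Harke 5, Galen 1, Brisco 1.
Hamilton: Eskel 1, Harke 4, Galen 2, Brisco 1.
Harke gets 5 under Webster and 4 under Hamilton.

5 and 4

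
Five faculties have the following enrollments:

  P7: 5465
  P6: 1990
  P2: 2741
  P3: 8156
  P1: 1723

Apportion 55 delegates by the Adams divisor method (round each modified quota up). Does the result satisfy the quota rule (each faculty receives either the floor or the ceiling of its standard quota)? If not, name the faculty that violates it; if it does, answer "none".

P3

Standard quotas: P7 14.973, P6 5.452, P2 7.510, P3 22.345, P1 4.721.
Adams allocation: P7 15, P6 6, P2 8, P3 21, P1 5.
P3 has quota 22.345 (lower 22, upper 23) but receives 21 — outside the quota interval.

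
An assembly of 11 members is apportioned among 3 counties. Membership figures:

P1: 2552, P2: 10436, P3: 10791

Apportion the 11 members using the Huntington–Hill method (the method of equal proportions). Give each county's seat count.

With divisor 2152: modified quotas P1 1.186, P2 4.849, P3 5.014.
Geometric-mean thresholds: P1 √(1·2)=1.414, P2 √(4·5)=4.472, P3 √(5·6)=5.477.
Each quota rounded against its threshold gives P1 1, P2 5, P3 5 (total 11).

P1=1, P2=5, P3=5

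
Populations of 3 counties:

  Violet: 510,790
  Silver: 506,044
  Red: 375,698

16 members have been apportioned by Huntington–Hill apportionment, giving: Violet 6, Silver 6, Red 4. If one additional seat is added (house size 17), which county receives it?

Red

Priority for the next seat is population ÷ (√(s·(s+1))).
Priorities: Violet 78816.608, Silver 78084.284, Red 84008.627.
Highest priority: Red.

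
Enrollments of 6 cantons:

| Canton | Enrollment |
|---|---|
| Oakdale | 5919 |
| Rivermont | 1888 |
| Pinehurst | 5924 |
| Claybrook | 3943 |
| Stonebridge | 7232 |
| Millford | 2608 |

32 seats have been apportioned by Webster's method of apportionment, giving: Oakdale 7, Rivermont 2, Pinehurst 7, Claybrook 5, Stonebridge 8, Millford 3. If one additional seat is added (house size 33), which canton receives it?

Stonebridge

Priority for the next seat is population ÷ (current seats + 0.5).
Priorities: Oakdale 789.200, Rivermont 755.200, Pinehurst 789.867, Claybrook 716.909, Stonebridge 850.824, Millford 745.143.
Highest priority: Stonebridge.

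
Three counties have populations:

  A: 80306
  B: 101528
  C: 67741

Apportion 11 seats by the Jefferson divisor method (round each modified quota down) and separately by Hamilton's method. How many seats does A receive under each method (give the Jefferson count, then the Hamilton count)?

3 and 4

Jefferson: A 3, B 5, C 3.
Hamilton: A 4, B 4, C 3.
A gets 3 under Jefferson and 4 under Hamilton.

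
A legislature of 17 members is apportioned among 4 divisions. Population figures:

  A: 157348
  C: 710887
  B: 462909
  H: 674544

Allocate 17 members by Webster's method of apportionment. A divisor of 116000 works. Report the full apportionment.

With modified divisor 116000: modified quotas A 1.356, C 6.128, B 3.991, H 5.815.
Rounding to the nearest integer: A 1, C 6, B 4, H 6 (total 17).

A=1, C=6, B=4, H=6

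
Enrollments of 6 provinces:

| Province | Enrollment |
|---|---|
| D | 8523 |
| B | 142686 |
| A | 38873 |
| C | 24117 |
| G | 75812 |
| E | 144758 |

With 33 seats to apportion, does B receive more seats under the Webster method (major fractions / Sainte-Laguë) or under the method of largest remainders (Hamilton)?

Hamilton

Webster: D 1, B 10, A 3, C 2, G 6, E 11.
Hamilton: D 0, B 11, A 3, C 2, G 6, E 11.
B gets 10 under Webster and 11 under Hamilton.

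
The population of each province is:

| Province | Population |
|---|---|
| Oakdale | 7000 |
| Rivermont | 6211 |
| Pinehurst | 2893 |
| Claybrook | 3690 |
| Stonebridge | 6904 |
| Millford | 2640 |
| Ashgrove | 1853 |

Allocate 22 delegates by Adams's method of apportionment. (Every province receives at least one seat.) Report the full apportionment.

Oakdale 5; Rivermont 4; Pinehurst 2; Claybrook 3; Stonebridge 4; Millford 2; Ashgrove 2

Standard divisor 31191/22 ≈ 1417.773; standard quotas: Oakdale 4.937, Rivermont 4.381, Pinehurst 2.041, Claybrook 2.603, Stonebridge 4.870, Millford 1.862, Ashgrove 1.307.
Rounding up gives 5, 5, 3, 3, 5, 2, 2 = 25 seats, so the divisor must be adjusted.
With modified divisor 1740: modified quotas Oakdale 4.023, Rivermont 3.570, Pinehurst 1.663, Claybrook 2.121, Stonebridge 3.968, Millford 1.517, Ashgrove 1.065.
Rounding up: Oakdale 5, Rivermont 4, Pinehurst 2, Claybrook 3, Stonebridge 4, Millford 2, Ashgrove 2 (total 22).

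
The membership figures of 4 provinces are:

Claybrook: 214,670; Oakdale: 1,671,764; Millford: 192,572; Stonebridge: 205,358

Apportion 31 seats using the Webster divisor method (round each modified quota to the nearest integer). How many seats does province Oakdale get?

22

Standard divisor 2284364/31 ≈ 73689.161; standard quotas: Claybrook 2.913, Oakdale 22.687, Millford 2.613, Stonebridge 2.787.
Rounding to the nearest integer gives 3, 23, 3, 3 = 32 seats, so the divisor must be adjusted.
With modified divisor 75700: modified quotas Claybrook 2.836, Oakdale 22.084, Millford 2.544, Stonebridge 2.713.
Rounding to the nearest integer: Claybrook 3, Oakdale 22, Millford 3, Stonebridge 3 (total 31).
Oakdale receives 22.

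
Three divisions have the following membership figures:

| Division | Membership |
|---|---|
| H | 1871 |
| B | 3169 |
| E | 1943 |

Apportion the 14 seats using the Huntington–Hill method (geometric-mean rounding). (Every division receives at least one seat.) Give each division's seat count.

H=4, B=6, E=4

With divisor 515: modified quotas H 3.633, B 6.153, E 3.773.
Geometric-mean thresholds: H √(3·4)=3.464, B √(6·7)=6.481, E √(3·4)=3.464.
Each quota rounded against its threshold gives H 4, B 6, E 4 (total 14).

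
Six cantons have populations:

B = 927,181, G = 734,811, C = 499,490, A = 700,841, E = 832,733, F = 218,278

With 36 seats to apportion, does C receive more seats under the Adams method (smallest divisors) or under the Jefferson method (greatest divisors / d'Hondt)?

Adams

Adams: B 8, G 7, C 5, A 6, E 8, F 2.
Jefferson: B 9, G 7, C 4, A 6, E 8, F 2.
C gets 5 under Adams and 4 under Jefferson.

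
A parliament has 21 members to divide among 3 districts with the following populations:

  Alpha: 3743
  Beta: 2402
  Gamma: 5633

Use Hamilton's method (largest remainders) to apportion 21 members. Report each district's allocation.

The standard divisor is 11778/21 ≈ 560.857.
Standard quotas: Alpha 6.6737, Beta 4.2827, Gamma 10.0436.
Lower quotas: Alpha 6, Beta 4, Gamma 10 (sum 20, leaving 1 seat).
Remainders in descending order: Alpha 0.6737, Beta 0.2827, Gamma 0.0436.
Largest remainder: Alpha receives the extra seat.

Alpha=7, Beta=4, Gamma=10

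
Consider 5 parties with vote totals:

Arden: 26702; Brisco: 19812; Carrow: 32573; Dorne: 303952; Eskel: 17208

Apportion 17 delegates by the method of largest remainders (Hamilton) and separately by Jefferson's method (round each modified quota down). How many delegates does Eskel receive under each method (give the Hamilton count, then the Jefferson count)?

Hamilton: Arden 1, Brisco 1, Carrow 1, Dorne 13, Eskel 1.
Jefferson: Arden 1, Brisco 0, Carrow 1, Dorne 15, Eskel 0.
Eskel gets 1 under Hamilton and 0 under Jefferson.

1 and 0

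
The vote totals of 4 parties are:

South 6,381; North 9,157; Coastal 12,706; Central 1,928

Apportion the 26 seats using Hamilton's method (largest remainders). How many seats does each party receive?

South 5; North 8; Coastal 11; Central 2

Standard divisor: 30172 ÷ 26 ≈ 1160.462.
Standard quotas: South 5.4987, North 7.8908, Coastal 10.9491, Central 1.6614.
Lower quotas: South 5, North 7, Coastal 10, Central 1 (sum 23, leaving 3 seats).
Remainders in descending order: Coastal 0.9491, North 0.8908, Central 0.6614, South 0.4987.
The surplus seats go to Coastal, North, Central.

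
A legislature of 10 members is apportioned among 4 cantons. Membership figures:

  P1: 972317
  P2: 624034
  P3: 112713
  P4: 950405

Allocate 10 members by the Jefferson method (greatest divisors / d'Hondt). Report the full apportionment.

P1 4, P2 2, P3 0, P4 4

Standard divisor 2659469/10 ≈ 265946.9; standard quotas: P1 3.656, P2 2.346, P3 0.424, P4 3.574.
Rounding down gives 3, 2, 0, 3 = 8 seats, so the divisor must be adjusted.
With modified divisor 222800: modified quotas P1 4.364, P2 2.801, P3 0.506, P4 4.266.
Rounding down: P1 4, P2 2, P3 0, P4 4 (total 10).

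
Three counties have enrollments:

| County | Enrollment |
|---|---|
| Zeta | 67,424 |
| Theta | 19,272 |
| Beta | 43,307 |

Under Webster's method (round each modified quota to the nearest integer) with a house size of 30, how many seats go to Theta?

4

Standard divisor 130003/30 ≈ 4333.433; standard quotas: Zeta 15.559, Theta 4.447, Beta 9.994.
Rounding to the nearest integer gives Zeta 16, Theta 4, Beta 10 — total 30, matching the house size, so no adjustment is needed.
Theta receives 4.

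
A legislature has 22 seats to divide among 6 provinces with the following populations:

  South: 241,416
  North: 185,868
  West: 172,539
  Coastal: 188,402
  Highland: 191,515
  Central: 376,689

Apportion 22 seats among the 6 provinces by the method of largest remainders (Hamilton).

South 4, North 3, West 3, Coastal 3, Highland 3, Central 6

The standard divisor is 1356429/22 ≈ 61655.864.
Standard quotas: South 3.9155, North 3.0146, West 2.7984, Coastal 3.0557, Highland 3.1062, Central 6.1095.
Lower quotas: South 3, North 3, West 2, Coastal 3, Highland 3, Central 6 (sum 20, leaving 2 seats).
Remainders in descending order: South 0.9155, West 0.7984, Central 0.1095, Highland 0.1062, Coastal 0.0557, North 0.0146.
Largest remainders: South, West receive the extra seats.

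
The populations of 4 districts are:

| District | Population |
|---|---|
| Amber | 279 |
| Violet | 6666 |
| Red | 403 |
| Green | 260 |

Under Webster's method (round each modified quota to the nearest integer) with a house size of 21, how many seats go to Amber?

1

Standard divisor 7608/21 ≈ 362.286; standard quotas: Amber 0.770, Violet 18.400, Red 1.112, Green 0.718.
Rounding to the nearest integer gives Amber 1, Violet 18, Red 1, Green 1 — total 21, matching the house size, so no adjustment is needed.
Amber receives 1.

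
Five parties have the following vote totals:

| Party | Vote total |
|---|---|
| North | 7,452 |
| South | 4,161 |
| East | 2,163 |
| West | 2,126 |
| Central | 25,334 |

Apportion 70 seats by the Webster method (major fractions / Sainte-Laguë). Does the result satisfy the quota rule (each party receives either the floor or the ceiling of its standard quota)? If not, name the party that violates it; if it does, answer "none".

Standard quotas: North 12.650, South 7.063, East 3.672, West 3.609, Central 43.006.
Webster allocation: North 13, South 7, East 4, West 4, Central 42.
Central has quota 43.006 (lower 43, upper 44) but receives 42 — outside the quota interval.

Central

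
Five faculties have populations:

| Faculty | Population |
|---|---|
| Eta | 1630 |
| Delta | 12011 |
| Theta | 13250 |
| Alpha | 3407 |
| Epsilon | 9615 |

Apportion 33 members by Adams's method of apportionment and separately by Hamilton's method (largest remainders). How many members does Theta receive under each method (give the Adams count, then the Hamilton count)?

10 and 11

Adams: Eta 2, Delta 10, Theta 10, Alpha 3, Epsilon 8.
Hamilton: Eta 1, Delta 10, Theta 11, Alpha 3, Epsilon 8.
Theta gets 10 under Adams and 11 under Hamilton.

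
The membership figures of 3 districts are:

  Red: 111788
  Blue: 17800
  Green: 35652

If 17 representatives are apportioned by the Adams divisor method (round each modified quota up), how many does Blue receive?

2

Standard divisor 165240/17 ≈ 9720; standard quotas: Red 11.501, Blue 1.831, Green 3.668.
Rounding up gives 12, 2, 4 = 18 seats, so the divisor must be adjusted.
With modified divisor 10700: modified quotas Red 10.447, Blue 1.664, Green 3.332.
Rounding up: Red 11, Blue 2, Green 4 (total 17).
Blue receives 2.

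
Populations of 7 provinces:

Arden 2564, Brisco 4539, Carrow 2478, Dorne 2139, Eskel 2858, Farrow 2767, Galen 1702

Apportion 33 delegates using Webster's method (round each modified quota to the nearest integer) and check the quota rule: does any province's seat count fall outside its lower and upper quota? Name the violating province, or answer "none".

none

Standard quotas: Arden 4.442, Brisco 7.864, Carrow 4.293, Dorne 3.706, Eskel 4.952, Farrow 4.794, Galen 2.949.
Webster allocation: Arden 4, Brisco 8, Carrow 4, Dorne 4, Eskel 5, Farrow 5, Galen 3.
Every allocation lies between the lower and upper quota.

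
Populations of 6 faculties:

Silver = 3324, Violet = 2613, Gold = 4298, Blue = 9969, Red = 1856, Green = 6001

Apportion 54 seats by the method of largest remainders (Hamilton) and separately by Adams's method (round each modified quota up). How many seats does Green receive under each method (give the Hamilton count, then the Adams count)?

Hamilton: Silver 6, Violet 5, Gold 8, Blue 19, Red 4, Green 12.
Adams: Silver 7, Violet 5, Gold 8, Blue 19, Red 4, Green 11.
Green gets 12 under Hamilton and 11 under Adams.

12 and 11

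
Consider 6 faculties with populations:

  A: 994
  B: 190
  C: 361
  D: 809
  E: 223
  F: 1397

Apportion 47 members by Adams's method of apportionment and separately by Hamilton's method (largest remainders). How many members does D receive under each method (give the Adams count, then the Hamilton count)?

Adams: A 12, B 3, C 4, D 9, E 3, F 16.
Hamilton: A 12, B 2, C 4, D 10, E 3, F 16.
D gets 9 under Adams and 10 under Hamilton.

9 and 10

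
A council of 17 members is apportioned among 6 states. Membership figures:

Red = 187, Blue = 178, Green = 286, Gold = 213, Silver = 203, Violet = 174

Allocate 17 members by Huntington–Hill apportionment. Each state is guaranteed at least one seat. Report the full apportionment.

Red 3, Blue 2, Green 4, Gold 3, Silver 3, Violet 2

With divisor 75: modified quotas Red 2.493, Blue 2.373, Green 3.813, Gold 2.840, Silver 2.707, Violet 2.320.
Geometric-mean thresholds: Red √(2·3)=2.449, Blue √(2·3)=2.449, Green √(3·4)=3.464, Gold √(2·3)=2.449, Silver √(2·3)=2.449, Violet √(2·3)=2.449.
Each quota rounded against its threshold gives Red 3, Blue 2, Green 4, Gold 3, Silver 3, Violet 2 (total 17).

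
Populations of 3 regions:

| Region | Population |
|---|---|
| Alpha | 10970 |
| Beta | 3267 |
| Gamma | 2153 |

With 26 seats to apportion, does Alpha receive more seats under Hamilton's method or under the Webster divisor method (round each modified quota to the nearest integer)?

Hamilton: Alpha 17, Beta 5, Gamma 4.
Webster: Alpha 18, Beta 5, Gamma 3.
Alpha gets 17 under Hamilton and 18 under Webster.

Webster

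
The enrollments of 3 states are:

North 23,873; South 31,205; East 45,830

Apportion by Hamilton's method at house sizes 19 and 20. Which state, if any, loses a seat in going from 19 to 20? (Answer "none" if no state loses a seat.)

At 19 seats: North 4, South 6, East 9.
At 20 seats: North 5, South 6, East 9.
No state's allocation decreased.

none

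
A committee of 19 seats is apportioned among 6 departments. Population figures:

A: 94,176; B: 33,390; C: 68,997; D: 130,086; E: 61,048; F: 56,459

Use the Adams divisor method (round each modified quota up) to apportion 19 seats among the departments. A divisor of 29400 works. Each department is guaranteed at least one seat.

A=4, B=2, C=3, D=5, E=3, F=2

With modified divisor 29400: modified quotas A 3.203, B 1.136, C 2.347, D 4.425, E 2.076, F 1.920.
Rounding up: A 4, B 2, C 3, D 5, E 3, F 2 (total 19).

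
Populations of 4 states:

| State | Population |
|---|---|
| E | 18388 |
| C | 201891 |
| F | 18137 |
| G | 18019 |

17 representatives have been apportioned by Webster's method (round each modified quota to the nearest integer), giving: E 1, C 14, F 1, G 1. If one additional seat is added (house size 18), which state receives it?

Priority for the next seat is population ÷ (current seats + 0.5).
Priorities: E 12258.667, C 13923.517, F 12091.333, G 12012.667.
Highest priority: C.

C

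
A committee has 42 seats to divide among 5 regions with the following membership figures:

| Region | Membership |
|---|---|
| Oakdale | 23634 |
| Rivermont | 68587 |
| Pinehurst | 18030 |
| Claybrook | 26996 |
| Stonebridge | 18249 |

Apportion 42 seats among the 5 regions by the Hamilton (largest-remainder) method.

Oakdale: 6; Rivermont: 19; Pinehurst: 5; Claybrook: 7; Stonebridge: 5

Standard divisor: 155496 ÷ 42 ≈ 3702.286.
Standard quotas: Oakdale 6.3836, Rivermont 18.5256, Pinehurst 4.8700, Claybrook 7.2917, Stonebridge 4.9291.
Lower quotas: Oakdale 6, Rivermont 18, Pinehurst 4, Claybrook 7, Stonebridge 4 (sum 39, leaving 3 seats).
Remainders in descending order: Stonebridge 0.9291, Pinehurst 0.8700, Rivermont 0.5256, Oakdale 0.3836, Claybrook 0.2917.
Largest remainders: Stonebridge, Pinehurst, Rivermont receive the extra seats.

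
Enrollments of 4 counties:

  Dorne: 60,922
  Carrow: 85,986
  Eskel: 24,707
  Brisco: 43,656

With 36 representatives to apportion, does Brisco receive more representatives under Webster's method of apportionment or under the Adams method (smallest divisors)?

Webster: Dorne 10, Carrow 15, Eskel 4, Brisco 7.
Adams: Dorne 10, Carrow 14, Eskel 4, Brisco 8.
Brisco gets 7 under Webster and 8 under Adams.

Adams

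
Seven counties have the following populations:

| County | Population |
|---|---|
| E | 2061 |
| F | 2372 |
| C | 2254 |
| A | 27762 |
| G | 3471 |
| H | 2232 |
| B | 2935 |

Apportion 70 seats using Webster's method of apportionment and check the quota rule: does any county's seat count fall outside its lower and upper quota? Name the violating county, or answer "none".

A

Standard quotas: E 3.348, F 3.854, C 3.662, A 45.103, G 5.639, H 3.626, B 4.768.
Webster allocation: E 3, F 4, C 4, A 44, G 6, H 4, B 5.
A has quota 45.103 (lower 45, upper 46) but receives 44 — outside the quota interval.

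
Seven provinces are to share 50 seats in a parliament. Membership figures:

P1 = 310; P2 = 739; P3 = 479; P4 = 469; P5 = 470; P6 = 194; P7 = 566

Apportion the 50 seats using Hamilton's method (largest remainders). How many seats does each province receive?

The standard divisor is 3227/50 ≈ 64.54.
Standard quotas: P1 4.803, P2 11.450, P3 7.422, P4 7.267, P5 7.282, P6 3.006, P7 8.770.
Lower quotas: P1 4, P2 11, P3 7, P4 7, P5 7, P6 3, P7 8 (sum 47, leaving 3 seats).
Remainders in descending order: P1 0.803, P7 0.770, P2 0.450, P3 0.422, P5 0.282, P4 0.267, P6 0.006.
Largest remainders: P1, P7, P2 receive the extra seats.

P1: 5, P2: 12, P3: 7, P4: 7, P5: 7, P6: 3, P7: 9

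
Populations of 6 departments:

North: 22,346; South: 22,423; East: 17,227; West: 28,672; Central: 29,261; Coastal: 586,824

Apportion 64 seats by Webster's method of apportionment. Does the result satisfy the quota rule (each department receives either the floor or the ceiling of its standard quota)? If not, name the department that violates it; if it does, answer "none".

Coastal

Standard quotas: North 2.024, South 2.031, East 1.560, West 2.596, Central 2.650, Coastal 53.140.
Webster allocation: North 2, South 2, East 2, West 3, Central 3, Coastal 52.
Coastal has quota 53.140 (lower 53, upper 54) but receives 52 — outside the quota interval.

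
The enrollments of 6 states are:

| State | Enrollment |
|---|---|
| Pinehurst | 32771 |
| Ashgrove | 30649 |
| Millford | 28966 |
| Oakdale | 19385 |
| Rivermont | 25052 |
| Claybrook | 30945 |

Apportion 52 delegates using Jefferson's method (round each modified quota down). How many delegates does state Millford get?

9

Standard divisor 167768/52 ≈ 3226.308; standard quotas: Pinehurst 10.157, Ashgrove 9.500, Millford 8.978, Oakdale 6.008, Rivermont 7.765, Claybrook 9.591.
Rounding down gives 10, 9, 8, 6, 7, 9 = 49 seats, so the divisor must be adjusted.
With modified divisor 3080: modified quotas Pinehurst 10.640, Ashgrove 9.951, Millford 9.405, Oakdale 6.294, Rivermont 8.134, Claybrook 10.047.
Rounding down: Pinehurst 10, Ashgrove 9, Millford 9, Oakdale 6, Rivermont 8, Claybrook 10 (total 52).
Millford receives 9.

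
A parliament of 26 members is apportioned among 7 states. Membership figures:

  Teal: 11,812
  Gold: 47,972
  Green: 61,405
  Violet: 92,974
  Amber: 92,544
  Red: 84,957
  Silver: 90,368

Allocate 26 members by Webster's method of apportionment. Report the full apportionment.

Standard divisor 482032/26 ≈ 18539.692; standard quotas: Teal 0.637, Gold 2.588, Green 3.312, Violet 5.015, Amber 4.992, Red 4.582, Silver 4.874.
Rounding to the nearest integer gives 1, 3, 3, 5, 5, 5, 5 = 27 seats, so the divisor must be adjusted.
With modified divisor 19000: modified quotas Teal 0.622, Gold 2.525, Green 3.232, Violet 4.893, Amber 4.871, Red 4.471, Silver 4.756.
Rounding to the nearest integer: Teal 1, Gold 3, Green 3, Violet 5, Amber 5, Red 4, Silver 5 (total 26).

Teal: 1; Gold: 3; Green: 3; Violet: 5; Amber: 5; Red: 4; Silver: 5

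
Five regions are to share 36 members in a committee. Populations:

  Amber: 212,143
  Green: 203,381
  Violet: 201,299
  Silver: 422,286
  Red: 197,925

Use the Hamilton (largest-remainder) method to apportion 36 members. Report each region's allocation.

Amber: 6; Green: 6; Violet: 6; Silver: 12; Red: 6

Total 1237034; standard divisor 1237034/36 ≈ 34362.056.
Standard quotas: Amber 6.1738, Green 5.9188, Violet 5.8582, Silver 12.2893, Red 5.7600.
Lower quotas: Amber 6, Green 5, Violet 5, Silver 12, Red 5 (sum 33, leaving 3 seats).
Remainders in descending order: Green 0.9188, Violet 0.8582, Red 0.7600, Silver 0.2893, Amber 0.1738.
Largest remainders: Green, Violet, Red receive the extra seats.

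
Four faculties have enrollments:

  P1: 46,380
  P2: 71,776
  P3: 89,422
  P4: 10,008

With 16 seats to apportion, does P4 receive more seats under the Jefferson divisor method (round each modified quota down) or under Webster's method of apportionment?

Jefferson: P1 3, P2 6, P3 7, P4 0.
Webster: P1 3, P2 5, P3 7, P4 1.
P4 gets 0 under Jefferson and 1 under Webster.

Webster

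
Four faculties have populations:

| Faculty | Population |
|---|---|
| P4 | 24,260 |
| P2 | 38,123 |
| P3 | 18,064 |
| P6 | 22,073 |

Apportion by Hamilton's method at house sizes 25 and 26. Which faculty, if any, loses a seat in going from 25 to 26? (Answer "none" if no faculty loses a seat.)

P3

At 25 seats: P4 6, P2 9, P3 5, P6 5.
At 26 seats: P4 6, P2 10, P3 4, P6 6.
P3 drops from 5 to 4.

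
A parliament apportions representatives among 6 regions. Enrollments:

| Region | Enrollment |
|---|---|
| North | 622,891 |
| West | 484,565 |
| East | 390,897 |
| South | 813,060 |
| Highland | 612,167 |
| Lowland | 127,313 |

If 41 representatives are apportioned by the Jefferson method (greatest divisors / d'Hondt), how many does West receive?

Standard divisor 3050893/41 ≈ 74412.024; standard quotas: North 8.371, West 6.512, East 5.253, South 10.926, Highland 8.227, Lowland 1.711.
Rounding down gives 8, 6, 5, 10, 8, 1 = 38 seats, so the divisor must be adjusted.
With modified divisor 68600: modified quotas North 9.080, West 7.064, East 5.698, South 11.852, Highland 8.924, Lowland 1.856.
Rounding down: North 9, West 7, East 5, South 11, Highland 8, Lowland 1 (total 41).
West receives 7.

7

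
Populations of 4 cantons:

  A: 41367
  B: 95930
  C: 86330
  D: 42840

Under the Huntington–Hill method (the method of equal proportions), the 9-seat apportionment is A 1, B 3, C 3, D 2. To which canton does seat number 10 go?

Priority for the next seat is population ÷ (√(s·(s+1))).
Priorities: A 29250.886, B 27692.606, C 24921.324, D 17489.357.
Highest priority: A.

A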